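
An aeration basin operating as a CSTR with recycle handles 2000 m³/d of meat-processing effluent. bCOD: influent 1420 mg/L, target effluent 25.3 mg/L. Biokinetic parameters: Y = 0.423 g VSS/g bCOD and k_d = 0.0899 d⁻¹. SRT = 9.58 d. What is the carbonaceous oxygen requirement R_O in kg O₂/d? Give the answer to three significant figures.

Y_obs = Y / (1 + k_d θ_c) = 0.423 / (1 + 0.0899 × 9.58) = 0.423 / 1.861 = 0.2273.
Mass of bCOD removed per day: Q(S₀ − S) = 2000 × 1395 g/m³ = 2789 kg/d.
Net sludge production P_X = 0.2273 × 2789 = 633.9 kg VSS/d.
R_O = Q·ΔS − 1.42 P_X = 2789 − 900.2 = 1889 kg O₂/d.

R_O ≈ 1890 kg O₂/d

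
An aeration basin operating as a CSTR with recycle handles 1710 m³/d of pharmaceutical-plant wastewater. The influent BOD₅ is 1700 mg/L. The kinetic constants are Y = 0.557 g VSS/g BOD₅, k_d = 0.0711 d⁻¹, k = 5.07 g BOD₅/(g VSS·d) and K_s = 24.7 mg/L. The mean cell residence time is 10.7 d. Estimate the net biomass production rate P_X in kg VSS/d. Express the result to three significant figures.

P_X ≈ 919 kg VSS/d

From the Monod/SRT balance for a CMAS, S = K_s·(1+k_d θ_c)/[θ_c·(Y k − k_d) − 1] = 24.7 × (1 + 0.0711 × 10.7) / [10.7 × (0.557 × 5.07 − 0.0711) − 1] = 43.49 / 28.46 = 1.528 mg/L.
Observed yield with endogenous decay: Y_obs = Y / (1 + k_d·θ_c) = 0.557 / (1 + 0.0711 × 10.7) = 0.557 / 1.761 = 0.3163 g VSS/g BOD₅.
Substrate removed = Q·(S₀ − S) = 1710 m³/d × (1700 − 1.53) g/m³ = 2.9×10^6 g/d = 2904 kg/d.
Net biomass production P_X = Y_obs × Q·(S₀ − S) = 0.3163 × 2904 = 918.8 kg VSS/d.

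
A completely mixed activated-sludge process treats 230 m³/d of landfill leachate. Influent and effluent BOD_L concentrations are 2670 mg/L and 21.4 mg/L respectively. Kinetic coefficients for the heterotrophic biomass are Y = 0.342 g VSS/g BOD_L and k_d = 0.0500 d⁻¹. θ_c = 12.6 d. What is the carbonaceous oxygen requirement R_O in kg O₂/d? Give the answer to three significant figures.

R_O ≈ 428 kg O₂/d

Observed yield with endogenous decay: Y_obs = Y / (1 + k_d·θ_c) = 0.342 / (1 + 0.0500 × 12.6) = 0.342 / 1.630 = 0.2098 g VSS/g BOD_L.
Q·(S₀ − S) = 230 × (2670 − 21.4) × 10⁻³ = 609.2 kg/d removed.
P_X = Y_obs·Q·(S₀ − S) = 0.2098 × 609.2 = 127.8 kg VSS/d.
R_O = Q·(S₀ − S) − 1.42·P_X = 609.2 − 1.42 × 127.8 = 427.7 kg O₂/d.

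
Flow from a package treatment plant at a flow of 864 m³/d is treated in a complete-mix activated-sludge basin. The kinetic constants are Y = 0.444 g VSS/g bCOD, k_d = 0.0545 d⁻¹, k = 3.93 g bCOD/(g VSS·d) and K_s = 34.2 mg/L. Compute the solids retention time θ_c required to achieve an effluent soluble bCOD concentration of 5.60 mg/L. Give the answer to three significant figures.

Specific growth rate at S = 5.60 mg/L: μ = YkS/(K_s+S) = 0.444·3.93·5.60/(34.2+5.60) = 0.2455 d⁻¹.
θ_c = 1/(μ − k_d) = 1/(0.2455 − 0.0545) = 1/0.1910 = 5.235 d.

θ_c ≈ 5.24 d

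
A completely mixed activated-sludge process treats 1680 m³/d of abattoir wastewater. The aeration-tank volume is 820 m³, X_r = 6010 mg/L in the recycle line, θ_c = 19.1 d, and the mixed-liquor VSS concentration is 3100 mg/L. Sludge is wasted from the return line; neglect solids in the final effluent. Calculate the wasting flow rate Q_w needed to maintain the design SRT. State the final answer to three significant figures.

θ_c = V·X/(Q_w·X_r) when wasting from the recycle, so Q_w = V·X/(θ_c·X_r) = 820.0 × 3100 / (19.1 × 6010) = 22.14 m³/d.

Q_w ≈ 22.1 m³/d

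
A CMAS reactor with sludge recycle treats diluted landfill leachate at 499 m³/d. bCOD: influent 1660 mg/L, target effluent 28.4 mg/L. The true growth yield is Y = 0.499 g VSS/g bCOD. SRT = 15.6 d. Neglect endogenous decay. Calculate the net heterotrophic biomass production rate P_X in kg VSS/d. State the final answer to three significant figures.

P_X ≈ 406 kg VSS/d

With endogenous decay neglected, the observed yield equals the true yield: Y_obs = Y = 0.499 g VSS/g bCOD.
ΔS = 1660 − 28.4 = 1632 mg/L, so the substrate removal rate is 499 × 1632/1000 = 814.2 kg bCOD/d.
Biomass produced: P_X = Y_obs·Q·ΔS = 0.4990 × 814.2 ≈ 406.3 kg VSS/d.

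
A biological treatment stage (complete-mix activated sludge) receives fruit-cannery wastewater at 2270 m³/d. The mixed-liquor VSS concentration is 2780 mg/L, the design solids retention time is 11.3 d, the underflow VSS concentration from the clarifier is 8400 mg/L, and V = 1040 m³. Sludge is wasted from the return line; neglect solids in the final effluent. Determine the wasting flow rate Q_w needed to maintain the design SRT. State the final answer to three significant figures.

Wasting from the return line (neglecting effluent solids): Q_w = V·X / (θ_c·X_r) = 1040 × 2780 / (11.3 × 8400) = 30.46 m³/d.

Q_w ≈ 30.5 m³/d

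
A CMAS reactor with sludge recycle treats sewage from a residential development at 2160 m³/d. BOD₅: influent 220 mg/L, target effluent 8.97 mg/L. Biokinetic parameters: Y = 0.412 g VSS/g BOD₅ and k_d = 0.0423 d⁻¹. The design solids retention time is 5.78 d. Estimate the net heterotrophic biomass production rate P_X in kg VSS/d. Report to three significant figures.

P_X ≈ 151 kg VSS/d

The observed yield is Y_obs = Y/(1 + k_d·θ_c) = 0.412 / (1 + 0.0423 × 5.78) = 0.412 / 1.244 = 0.3311 g VSS per g BOD₅ removed.
ΔS = 220 − 8.97 = 211.0 mg/L, so the substrate removal rate is 2160 × 211.0/1000 = 455.8 kg BOD₅/d.
Net biomass production P_X = Y_obs × Q·(S₀ − S) = 0.3311 × 455.8 = 150.9 kg VSS/d.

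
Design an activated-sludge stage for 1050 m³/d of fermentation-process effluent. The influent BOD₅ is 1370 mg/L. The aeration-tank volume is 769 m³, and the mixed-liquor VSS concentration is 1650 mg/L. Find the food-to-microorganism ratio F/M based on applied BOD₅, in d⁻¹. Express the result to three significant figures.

F/M ≈ 1.13 d⁻¹

F/M = applied load / biomass = Q·S₀/(V·X) = 1050 × 1370 / (769.0 × 1650) = 1.134 d⁻¹.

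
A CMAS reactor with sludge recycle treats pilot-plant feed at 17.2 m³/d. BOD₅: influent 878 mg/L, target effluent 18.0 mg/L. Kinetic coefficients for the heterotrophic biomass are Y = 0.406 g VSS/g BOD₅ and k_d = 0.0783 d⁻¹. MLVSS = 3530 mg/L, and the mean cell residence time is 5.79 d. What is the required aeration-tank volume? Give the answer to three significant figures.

From the SRT design equation V = Y Q (S₀−S) θ_c / [X (1 + k_d θ_c)] = 0.406 × 17.2 × (878 − 18.0) × 5.79 / [3530 × (1 + 0.0783 × 5.79)] = 3.48×10^4 / 5130 = 6.778 m³.

V ≈ 6.78 m³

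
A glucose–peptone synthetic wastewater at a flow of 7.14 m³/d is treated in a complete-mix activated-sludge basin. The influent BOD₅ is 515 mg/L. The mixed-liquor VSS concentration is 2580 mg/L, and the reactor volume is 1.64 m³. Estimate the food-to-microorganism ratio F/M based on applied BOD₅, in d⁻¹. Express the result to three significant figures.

F/M ≈ 0.869 d⁻¹

F/M = applied load / biomass = Q·S₀/(V·X) = 7.14 × 515 / (1.640 × 2580) = 0.8690 d⁻¹.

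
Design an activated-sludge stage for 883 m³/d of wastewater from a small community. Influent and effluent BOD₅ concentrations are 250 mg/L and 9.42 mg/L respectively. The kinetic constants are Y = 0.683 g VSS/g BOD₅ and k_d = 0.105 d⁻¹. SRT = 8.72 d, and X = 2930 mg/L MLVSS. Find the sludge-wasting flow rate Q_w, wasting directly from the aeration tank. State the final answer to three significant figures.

Steady-state biomass mass balance: V·X·(1 + k_d·θ_c) = Y·Q·(S₀ − S)·θ_c, so V = 0.683 × 883 × (250 − 9.42) × 8.72 / [2930 × (1 + 0.105 × 8.72)] = 1.27×10^6 / 5613 = 225.4 m³.
For wasting at MLVSS concentration, Q_w = V/θ_c = 225.4/8.72 = 25.85 m³/d.

Q_w ≈ 25.9 m³/d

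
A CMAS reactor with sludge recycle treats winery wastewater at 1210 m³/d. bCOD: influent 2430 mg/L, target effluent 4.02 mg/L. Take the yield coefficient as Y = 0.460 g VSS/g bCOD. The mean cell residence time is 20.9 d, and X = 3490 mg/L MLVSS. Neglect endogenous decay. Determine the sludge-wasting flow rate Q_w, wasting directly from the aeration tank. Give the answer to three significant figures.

V·X = Y·Q·ΔS·θ_c gives V = 0.460 × 1210 × (2430 − 4.02) × 20.9 / 3490 = 8086 m³.
Wasting from the aeration tank: Q_w = V / θ_c = 8086 / 20.9 = 386.9 m³/d.

Q_w ≈ 387 m³/d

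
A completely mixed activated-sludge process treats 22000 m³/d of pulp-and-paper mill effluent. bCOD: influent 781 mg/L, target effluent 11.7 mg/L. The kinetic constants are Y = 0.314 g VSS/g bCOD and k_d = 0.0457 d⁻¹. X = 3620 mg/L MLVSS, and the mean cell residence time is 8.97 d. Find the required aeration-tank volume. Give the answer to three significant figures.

Steady-state biomass mass balance: V·X·(1 + k_d·θ_c) = Y·Q·(S₀ − S)·θ_c, so V = 0.314 × 22000 × (781 − 11.7) × 8.97 / [3620 × (1 + 0.0457 × 8.97)] = 4.77×10^7 / 5104 = 9340 m³.

V ≈ 9340 m³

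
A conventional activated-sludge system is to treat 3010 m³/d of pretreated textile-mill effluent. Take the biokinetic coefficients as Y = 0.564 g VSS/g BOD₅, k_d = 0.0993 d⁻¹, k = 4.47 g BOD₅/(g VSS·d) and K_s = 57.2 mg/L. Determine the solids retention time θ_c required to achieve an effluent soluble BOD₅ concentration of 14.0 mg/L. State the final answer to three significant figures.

θ_c ≈ 2.52 d

From 1/θ_c = Y·k·S/(K_s + S) − k_d: Y·k·S/(K_s+S) = 0.564 × 4.47 × 14.0 / (57.2 + 14.0) = 0.4957 d⁻¹.
1/θ_c = 0.4957 − 0.0993 = 0.3964 d⁻¹, so θ_c = 2.523 d.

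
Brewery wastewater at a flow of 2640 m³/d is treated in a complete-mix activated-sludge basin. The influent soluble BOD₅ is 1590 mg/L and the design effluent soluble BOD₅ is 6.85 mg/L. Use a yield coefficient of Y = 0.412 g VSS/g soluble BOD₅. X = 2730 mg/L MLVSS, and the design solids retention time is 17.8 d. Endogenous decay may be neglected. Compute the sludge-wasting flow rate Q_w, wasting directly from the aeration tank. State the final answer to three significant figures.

Q_w ≈ 631 m³/d

V·X = Y·Q·ΔS·θ_c gives V = 0.412 × 2640 × (1590 − 6.85) × 17.8 / 2730 = 11227 m³.
Wasting from the aeration tank: Q_w = V / θ_c = 11227 / 17.8 = 630.8 m³/d.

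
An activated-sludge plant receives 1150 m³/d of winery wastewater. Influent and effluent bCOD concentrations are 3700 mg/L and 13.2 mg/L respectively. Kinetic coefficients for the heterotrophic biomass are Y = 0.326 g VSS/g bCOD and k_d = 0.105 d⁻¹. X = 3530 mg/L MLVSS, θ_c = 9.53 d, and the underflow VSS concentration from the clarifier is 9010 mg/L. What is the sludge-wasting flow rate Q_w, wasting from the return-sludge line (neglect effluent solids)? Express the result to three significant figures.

Q_w ≈ 76.7 m³/d

From the SRT design equation V = Y Q (S₀−S) θ_c / [X (1 + k_d θ_c)] = 0.326 × 1150 × (3700 − 13.2) × 9.53 / [3530 × (1 + 0.105 × 9.53)] = 1.32×10^7 / 7062 = 1865 m³.
θ_c = V·X/(Q_w·X_r) when wasting from the recycle, so Q_w = V·X/(θ_c·X_r) = 1865 × 3530 / (9.53 × 9010) = 76.68 m³/d.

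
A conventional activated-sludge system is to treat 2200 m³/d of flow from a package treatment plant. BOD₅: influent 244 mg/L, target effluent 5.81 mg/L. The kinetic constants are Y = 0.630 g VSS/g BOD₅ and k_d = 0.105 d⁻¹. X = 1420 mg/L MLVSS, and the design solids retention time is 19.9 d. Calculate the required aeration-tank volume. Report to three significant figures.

V ≈ 1500 m³

From the SRT design equation V = Y Q (S₀−S) θ_c / [X (1 + k_d θ_c)] = 0.630 × 2200 × (244 − 5.81) × 19.9 / [1420 × (1 + 0.105 × 19.9)] = 6.57×10^6 / 4387 = 1497 m³.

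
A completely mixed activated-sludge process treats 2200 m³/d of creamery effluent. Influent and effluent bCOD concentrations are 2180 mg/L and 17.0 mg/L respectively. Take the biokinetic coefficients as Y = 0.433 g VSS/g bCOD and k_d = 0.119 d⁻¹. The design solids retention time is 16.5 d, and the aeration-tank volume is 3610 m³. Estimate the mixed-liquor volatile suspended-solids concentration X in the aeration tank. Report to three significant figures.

X ≈ 3180 mg/L

Solving the biomass balance for X: X = Y Q (S₀−S) θ_c / [V (1+k_d θ_c)] = 0.433 × 2200 × (2180 − 17.0) × 16.5 / [3610 × (1 + 0.119 × 16.5)] = 3178 mg/L.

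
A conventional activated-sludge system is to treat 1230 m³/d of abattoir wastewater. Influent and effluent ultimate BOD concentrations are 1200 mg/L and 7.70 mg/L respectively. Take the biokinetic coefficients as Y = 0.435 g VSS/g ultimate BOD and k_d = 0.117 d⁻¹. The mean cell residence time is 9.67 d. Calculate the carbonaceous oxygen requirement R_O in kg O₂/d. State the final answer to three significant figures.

Observed yield with endogenous decay: Y_obs = Y / (1 + k_d·θ_c) = 0.435 / (1 + 0.117 × 9.67) = 0.435 / 2.131 = 0.2041 g VSS/g ultimate BOD.
Mass of ultimate BOD removed per day: Q(S₀ − S) = 1230 × 1192 g/m³ = 1467 kg/d.
P_X = Y_obs·Q·(S₀ − S) = 0.2041 × 1467 = 299.3 kg VSS/d.
Carbonaceous O₂ demand = substrate oxidised − cell-mass equivalent = 1467 − 1.42 × 299.3 = 1042 kg O₂/d.

R_O ≈ 1040 kg O₂/d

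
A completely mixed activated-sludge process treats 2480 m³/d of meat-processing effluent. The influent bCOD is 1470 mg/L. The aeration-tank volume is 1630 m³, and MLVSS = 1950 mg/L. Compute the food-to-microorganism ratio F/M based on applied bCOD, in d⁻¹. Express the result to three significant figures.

F/M = Q·S₀ / (V·X) = 2480 × 1470 / (1630 × 1950) = 1.147 g bCOD·(g VSS·d)⁻¹.

F/M ≈ 1.15 d⁻¹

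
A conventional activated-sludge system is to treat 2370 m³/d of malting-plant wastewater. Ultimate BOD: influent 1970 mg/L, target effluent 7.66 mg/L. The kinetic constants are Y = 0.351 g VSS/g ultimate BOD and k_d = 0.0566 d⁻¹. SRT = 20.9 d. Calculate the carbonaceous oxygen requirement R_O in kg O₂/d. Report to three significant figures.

The observed yield is Y_obs = Y/(1 + k_d·θ_c) = 0.351 / (1 + 0.0566 × 20.9) = 0.351 / 2.183 = 0.1608 g VSS per g ultimate BOD removed.
Substrate removed = Q·(S₀ − S) = 2370 m³/d × (1970 − 7.66) g/m³ = 4.65×10^6 g/d = 4651 kg/d.
P_X = Y_obs·Q·(S₀ − S) = 0.1608 × 4651 = 747.8 kg VSS/d.
R_O = Q·ΔS − 1.42 P_X = 4651 − 1062 = 3589 kg O₂/d.

R_O ≈ 3590 kg O₂/d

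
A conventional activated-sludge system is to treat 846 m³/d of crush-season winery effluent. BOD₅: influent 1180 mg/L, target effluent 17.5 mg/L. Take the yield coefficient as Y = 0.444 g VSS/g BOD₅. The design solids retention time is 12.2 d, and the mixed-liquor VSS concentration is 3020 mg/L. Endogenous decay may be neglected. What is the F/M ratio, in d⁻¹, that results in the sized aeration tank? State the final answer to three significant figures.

F/M ≈ 0.187 d⁻¹

V·X = Y·Q·ΔS·θ_c gives V = 0.444 × 846 × (1180 − 17.5) × 12.2 / 3020 = 1764 m³.
Food-to-microorganism ratio F/M = Q S₀ / (V X) = 846 × 1180 / (1764 × 3020) = 0.1874 d⁻¹.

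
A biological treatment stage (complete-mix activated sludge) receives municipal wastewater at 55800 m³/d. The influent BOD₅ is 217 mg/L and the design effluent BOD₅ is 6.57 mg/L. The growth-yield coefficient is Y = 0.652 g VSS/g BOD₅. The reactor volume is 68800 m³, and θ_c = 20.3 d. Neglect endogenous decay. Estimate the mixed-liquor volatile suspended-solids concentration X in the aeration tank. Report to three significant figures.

X ≈ 2260 mg/L

From V·X = Y·Q·(S₀ − S)·θ_c (decay neglected): X = 0.652 × 55800 × (217 − 6.57) × 20.3 / 68800 = 2259 mg/L.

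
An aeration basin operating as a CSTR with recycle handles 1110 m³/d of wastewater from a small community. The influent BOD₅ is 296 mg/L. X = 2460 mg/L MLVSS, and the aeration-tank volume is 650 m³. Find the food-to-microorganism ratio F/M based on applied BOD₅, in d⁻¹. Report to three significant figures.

F/M = Q·S₀ / (V·X) = 1110 × 296 / (650.0 × 2460) = 0.2055 g BOD₅·(g VSS·d)⁻¹.

F/M ≈ 0.205 d⁻¹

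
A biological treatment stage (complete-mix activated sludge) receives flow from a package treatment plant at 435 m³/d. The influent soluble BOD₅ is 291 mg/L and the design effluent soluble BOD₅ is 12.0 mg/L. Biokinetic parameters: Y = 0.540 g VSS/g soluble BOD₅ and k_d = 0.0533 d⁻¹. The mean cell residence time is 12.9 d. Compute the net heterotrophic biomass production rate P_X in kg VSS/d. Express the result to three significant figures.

P_X ≈ 38.8 kg VSS/d

The observed yield is Y_obs = Y/(1 + k_d·θ_c) = 0.540 / (1 + 0.0533 × 12.9) = 0.540 / 1.688 = 0.3200 g VSS per g soluble BOD₅ removed.
Mass of soluble BOD₅ removed per day: Q(S₀ − S) = 435 × 279.0 g/m³ = 121.4 kg/d.
So the net sludge growth is P_X = 0.3200 × 121.4 = 38.84 kg VSS/d.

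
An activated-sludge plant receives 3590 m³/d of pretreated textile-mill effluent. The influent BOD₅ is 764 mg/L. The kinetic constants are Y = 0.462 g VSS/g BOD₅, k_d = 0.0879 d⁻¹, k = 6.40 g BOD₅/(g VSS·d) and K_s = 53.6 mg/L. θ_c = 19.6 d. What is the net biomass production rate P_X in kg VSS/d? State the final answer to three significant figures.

Effluent substrate depends only on kinetics and SRT: S = K_s(1 + k_d θ_c) / [θ_c(Yk − k_d) − 1] = 53.6 × (1 + 0.0879 × 19.6) / [19.6 × (0.462 × 6.40 − 0.0879) − 1] = 145.9 / 55.23 = 2.642 mg/L.
The observed yield is Y_obs = Y/(1 + k_d·θ_c) = 0.462 / (1 + 0.0879 × 19.6) = 0.462 / 2.723 = 0.1697 g VSS per g BOD₅ removed.
Q·(S₀ − S) = 3590 × (764 − 2.64) × 10⁻³ = 2733 kg/d removed.
Net biomass production P_X = Y_obs × Q·(S₀ − S) = 0.1697 × 2733 = 463.8 kg VSS/d.

P_X ≈ 464 kg VSS/d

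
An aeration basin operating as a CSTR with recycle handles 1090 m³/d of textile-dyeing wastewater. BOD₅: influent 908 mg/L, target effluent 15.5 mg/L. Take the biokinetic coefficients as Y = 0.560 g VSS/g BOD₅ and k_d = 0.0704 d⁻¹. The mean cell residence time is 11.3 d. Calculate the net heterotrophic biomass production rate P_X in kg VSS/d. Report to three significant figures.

The observed yield is Y_obs = Y/(1 + k_d·θ_c) = 0.560 / (1 + 0.0704 × 11.3) = 0.560 / 1.796 = 0.3119 g VSS per g BOD₅ removed.
Substrate removed = Q·(S₀ − S) = 1090 m³/d × (908 − 15.5) g/m³ = 9.73×10^5 g/d = 972.8 kg/d.
So the net sludge growth is P_X = 0.3119 × 972.8 = 303.4 kg VSS/d.

P_X ≈ 303 kg VSS/d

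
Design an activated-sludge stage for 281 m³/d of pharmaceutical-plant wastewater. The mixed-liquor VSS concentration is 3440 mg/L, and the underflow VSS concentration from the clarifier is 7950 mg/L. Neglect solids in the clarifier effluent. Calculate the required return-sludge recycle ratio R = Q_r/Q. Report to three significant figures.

R ≈ 0.763

Mass balance around the secondary clarifier (neglecting effluent solids): R = X / (X_r − X) = 3440 / (7950 − 3440) = 0.7627.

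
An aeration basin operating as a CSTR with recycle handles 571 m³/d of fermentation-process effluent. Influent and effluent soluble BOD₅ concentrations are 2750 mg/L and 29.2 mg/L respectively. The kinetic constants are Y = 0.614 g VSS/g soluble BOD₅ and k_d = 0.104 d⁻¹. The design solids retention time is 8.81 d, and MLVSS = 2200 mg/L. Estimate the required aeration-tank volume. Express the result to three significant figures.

V ≈ 1990 m³

Steady-state biomass mass balance: V·X·(1 + k_d·θ_c) = Y·Q·(S₀ − S)·θ_c, so V = 0.614 × 571 × (2750 − 29.2) × 8.81 / [2200 × (1 + 0.104 × 8.81)] = 8.4×10^6 / 4216 = 1993 m³.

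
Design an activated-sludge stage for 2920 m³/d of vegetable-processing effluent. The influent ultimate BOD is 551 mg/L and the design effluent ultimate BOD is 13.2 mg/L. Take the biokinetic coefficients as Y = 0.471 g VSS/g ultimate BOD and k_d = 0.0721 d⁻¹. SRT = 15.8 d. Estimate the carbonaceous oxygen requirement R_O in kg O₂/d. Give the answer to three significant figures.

R_O ≈ 1080 kg O₂/d

Correct the yield for decay: Y_obs = Y/(1 + k_d θ_c) = 0.471 / (1 + 0.0721 × 15.8) = 0.471 / 2.139 = 0.2202.
Substrate removed = Q·(S₀ − S) = 2920 m³/d × (551 − 13.2) g/m³ = 1.57×10^6 g/d = 1570 kg/d.
Net sludge production P_X = 0.2202 × 1570 = 345.8 kg VSS/d.
Carbonaceous O₂ demand = substrate oxidised − cell-mass equivalent = 1570 − 1.42 × 345.8 = 1079 kg O₂/d.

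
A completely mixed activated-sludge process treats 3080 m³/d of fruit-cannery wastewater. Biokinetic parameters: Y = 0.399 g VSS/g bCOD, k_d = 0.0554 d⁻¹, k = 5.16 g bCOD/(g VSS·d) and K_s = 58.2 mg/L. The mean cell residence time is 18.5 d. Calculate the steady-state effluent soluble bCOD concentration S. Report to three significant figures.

S ≈ 3.27 mg/L

From the Monod/SRT balance for a CMAS, S = K_s·(1+k_d θ_c)/[θ_c·(Y k − k_d) − 1] = 58.2 × (1 + 0.0554 × 18.5) / [18.5 × (0.399 × 5.16 − 0.0554) − 1] = 117.8 / 36.06 = 3.268 mg/L.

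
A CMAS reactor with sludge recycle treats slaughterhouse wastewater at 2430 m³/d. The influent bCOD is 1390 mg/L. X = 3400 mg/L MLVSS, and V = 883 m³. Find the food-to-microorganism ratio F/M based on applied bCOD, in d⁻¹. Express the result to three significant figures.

F/M ≈ 1.13 d⁻¹

F/M = applied load / biomass = Q·S₀/(V·X) = 2430 × 1390 / (883.0 × 3400) = 1.125 d⁻¹.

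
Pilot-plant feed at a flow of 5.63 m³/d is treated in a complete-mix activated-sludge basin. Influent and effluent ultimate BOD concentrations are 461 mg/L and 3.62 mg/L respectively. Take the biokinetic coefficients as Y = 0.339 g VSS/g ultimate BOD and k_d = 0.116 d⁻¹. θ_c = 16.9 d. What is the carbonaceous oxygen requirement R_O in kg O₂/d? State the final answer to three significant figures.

The observed yield is Y_obs = Y/(1 + k_d·θ_c) = 0.339 / (1 + 0.116 × 16.9) = 0.339 / 2.960 = 0.1145 g VSS per g ultimate BOD removed.
Q·(S₀ − S) = 5.63 × (461 − 3.62) × 10⁻³ = 2.575 kg/d removed.
Net sludge production P_X = 0.1145 × 2.575 = 0.2949 kg VSS/d.
Carbonaceous O₂ demand = substrate oxidised − cell-mass equivalent = 2.575 − 1.42 × 0.2949 = 2.156 kg O₂/d.

R_O ≈ 2.16 kg O₂/d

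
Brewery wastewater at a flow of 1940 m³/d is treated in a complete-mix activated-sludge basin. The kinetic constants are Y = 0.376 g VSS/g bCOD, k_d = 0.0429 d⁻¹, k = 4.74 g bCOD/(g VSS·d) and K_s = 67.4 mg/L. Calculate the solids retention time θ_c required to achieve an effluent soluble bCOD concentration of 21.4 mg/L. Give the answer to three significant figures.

θ_c ≈ 2.59 d

From 1/θ_c = Y·k·S/(K_s + S) − k_d: Y·k·S/(K_s+S) = 0.376 × 4.74 × 21.4 / (67.4 + 21.4) = 0.4295 d⁻¹.
Then 1/θ_c = μ − k_d = 0.4295 − 0.0429 = 0.3866 d⁻¹, giving θ_c = 2.587 d.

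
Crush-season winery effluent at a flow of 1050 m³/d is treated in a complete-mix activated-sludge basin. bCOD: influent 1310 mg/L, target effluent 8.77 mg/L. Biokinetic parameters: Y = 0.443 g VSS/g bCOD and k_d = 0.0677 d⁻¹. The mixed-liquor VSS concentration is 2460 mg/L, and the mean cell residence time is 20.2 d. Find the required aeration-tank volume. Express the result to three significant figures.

From the SRT design equation V = Y Q (S₀−S) θ_c / [X (1 + k_d θ_c)] = 0.443 × 1050 × (1310 − 8.77) × 20.2 / [2460 × (1 + 0.0677 × 20.2)] = 1.22×10^7 / 5824 = 2099 m³.

V ≈ 2100 m³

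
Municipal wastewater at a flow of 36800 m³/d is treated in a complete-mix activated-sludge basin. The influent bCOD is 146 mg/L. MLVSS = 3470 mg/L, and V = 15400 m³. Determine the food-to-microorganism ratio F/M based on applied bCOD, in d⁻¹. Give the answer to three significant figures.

F/M ≈ 0.101 d⁻¹

Food-to-microorganism ratio F/M = Q S₀ / (V X) = 36800 × 146 / (15400 × 3470) = 0.1005 d⁻¹.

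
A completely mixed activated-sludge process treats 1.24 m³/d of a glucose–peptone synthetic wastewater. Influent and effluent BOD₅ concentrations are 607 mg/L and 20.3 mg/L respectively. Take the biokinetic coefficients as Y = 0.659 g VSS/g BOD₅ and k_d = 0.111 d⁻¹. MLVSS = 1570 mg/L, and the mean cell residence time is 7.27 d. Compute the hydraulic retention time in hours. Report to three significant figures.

τ ≈ 23.8 h

From the SRT design equation V = Y Q (S₀−S) θ_c / [X (1 + k_d θ_c)] = 0.659 × 1.24 × (607 − 20.3) × 7.27 / [1570 × (1 + 0.111 × 7.27)] = 3.49×10^3 / 2837 = 1.229 m³.
τ = V/Q = 1.229/1.24 = 0.9908 d, or 23.78 h.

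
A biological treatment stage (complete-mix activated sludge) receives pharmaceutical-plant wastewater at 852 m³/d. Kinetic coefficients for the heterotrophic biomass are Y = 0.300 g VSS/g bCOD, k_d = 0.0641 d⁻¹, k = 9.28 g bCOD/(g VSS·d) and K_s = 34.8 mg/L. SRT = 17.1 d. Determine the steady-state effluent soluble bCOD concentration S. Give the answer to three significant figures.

S ≈ 1.60 mg/L

Effluent substrate depends only on kinetics and SRT: S = K_s(1 + k_d θ_c) / [θ_c(Yk − k_d) − 1] = 34.8 × (1 + 0.0641 × 17.1) / [17.1 × (0.300 × 9.28 − 0.0641) − 1] = 72.94 / 45.51 = 1.603 mg/L.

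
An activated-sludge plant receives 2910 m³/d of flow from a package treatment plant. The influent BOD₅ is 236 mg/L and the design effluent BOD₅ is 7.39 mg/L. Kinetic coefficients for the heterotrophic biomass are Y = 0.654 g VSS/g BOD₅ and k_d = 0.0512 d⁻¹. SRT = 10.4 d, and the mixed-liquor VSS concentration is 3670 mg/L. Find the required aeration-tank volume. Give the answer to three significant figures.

V ≈ 805 m³

From the SRT design equation V = Y Q (S₀−S) θ_c / [X (1 + k_d θ_c)] = 0.654 × 2910 × (236 − 7.39) × 10.4 / [3670 × (1 + 0.0512 × 10.4)] = 4.52×10^6 / 5624 = 804.5 m³.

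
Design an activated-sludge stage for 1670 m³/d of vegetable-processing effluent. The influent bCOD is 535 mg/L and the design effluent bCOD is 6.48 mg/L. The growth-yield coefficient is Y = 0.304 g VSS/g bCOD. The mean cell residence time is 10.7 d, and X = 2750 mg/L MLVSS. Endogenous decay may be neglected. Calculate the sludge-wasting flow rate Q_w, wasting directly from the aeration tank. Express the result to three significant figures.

Biomass mass balance (decay neglected): V·X = Y·Q·(S₀ − S)·θ_c, so V = 0.304 × 1670 × (535 − 6.48) × 10.7 / 2750 = 1044 m³.
Wasting from the aeration tank: Q_w = V / θ_c = 1044 / 10.7 = 97.57 m³/d.

Q_w ≈ 97.6 m³/d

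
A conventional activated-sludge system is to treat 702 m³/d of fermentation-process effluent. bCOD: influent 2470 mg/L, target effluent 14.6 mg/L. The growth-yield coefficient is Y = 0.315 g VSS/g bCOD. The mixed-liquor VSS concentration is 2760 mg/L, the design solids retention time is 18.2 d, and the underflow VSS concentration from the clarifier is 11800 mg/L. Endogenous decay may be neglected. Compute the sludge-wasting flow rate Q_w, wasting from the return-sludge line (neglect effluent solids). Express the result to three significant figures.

Q_w ≈ 46.0 m³/d

With k_d = 0 the design equation reduces to V = Y Q (S₀−S) θ_c / X = 0.315 × 702 × (2470 − 14.6) × 18.2 / 2760 = 3580 m³.
θ_c = V·X/(Q_w·X_r) when wasting from the recycle, so Q_w = V·X/(θ_c·X_r) = 3580 × 2760 / (18.2 × 11800) = 46.01 m³/d.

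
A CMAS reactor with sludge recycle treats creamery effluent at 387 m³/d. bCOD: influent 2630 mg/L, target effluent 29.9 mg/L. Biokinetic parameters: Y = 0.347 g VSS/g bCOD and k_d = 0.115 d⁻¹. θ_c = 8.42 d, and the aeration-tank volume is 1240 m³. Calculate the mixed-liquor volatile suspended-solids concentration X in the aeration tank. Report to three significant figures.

Solving the biomass balance for X: X = Y Q (S₀−S) θ_c / [V (1+k_d θ_c)] = 0.347 × 387 × (2630 − 29.9) × 8.42 / [1240 × (1 + 0.115 × 8.42)] = 1205 mg/L.

X ≈ 1200 mg/L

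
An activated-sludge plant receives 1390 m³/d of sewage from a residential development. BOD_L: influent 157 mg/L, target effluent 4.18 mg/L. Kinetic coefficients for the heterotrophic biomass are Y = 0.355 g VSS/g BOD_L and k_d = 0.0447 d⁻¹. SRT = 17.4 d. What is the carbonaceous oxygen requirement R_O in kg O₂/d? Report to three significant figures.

Y_obs = Y / (1 + k_d θ_c) = 0.355 / (1 + 0.0447 × 17.4) = 0.355 / 1.778 = 0.1997.
Mass of BOD_L removed per day: Q(S₀ − S) = 1390 × 152.8 g/m³ = 212.4 kg/d.
Net sludge production P_X = 0.1997 × 212.4 = 42.42 kg VSS/d.
R_O = Q·(S₀ − S) − 1.42·P_X = 212.4 − 1.42 × 42.42 = 152.2 kg O₂/d.

R_O ≈ 152 kg O₂/d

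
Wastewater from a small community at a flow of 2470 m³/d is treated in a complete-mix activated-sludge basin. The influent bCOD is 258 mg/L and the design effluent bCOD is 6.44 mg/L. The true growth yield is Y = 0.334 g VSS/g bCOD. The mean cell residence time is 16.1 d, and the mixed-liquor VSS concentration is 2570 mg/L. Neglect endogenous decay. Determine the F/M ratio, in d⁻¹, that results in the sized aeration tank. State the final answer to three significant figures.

F/M ≈ 0.191 d⁻¹

V·X = Y·Q·ΔS·θ_c gives V = 0.334 × 2470 × (258 − 6.44) × 16.1 / 2570 = 1300 m³.
F/M = applied load / biomass = Q·S₀/(V·X) = 2470 × 258 / (1300 × 2570) = 0.1907 d⁻¹.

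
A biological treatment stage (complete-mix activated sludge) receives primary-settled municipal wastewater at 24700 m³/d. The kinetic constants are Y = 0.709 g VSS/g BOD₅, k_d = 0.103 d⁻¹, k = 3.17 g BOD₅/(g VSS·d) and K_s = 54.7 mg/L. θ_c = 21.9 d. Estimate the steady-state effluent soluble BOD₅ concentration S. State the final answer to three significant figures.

From the Monod/SRT balance for a CMAS, S = K_s·(1+k_d θ_c)/[θ_c·(Y k − k_d) − 1] = 54.7 × (1 + 0.103 × 21.9) / [21.9 × (0.709 × 3.17 − 0.103) − 1] = 178.1 / 45.97 = 3.874 mg/L.

S ≈ 3.87 mg/L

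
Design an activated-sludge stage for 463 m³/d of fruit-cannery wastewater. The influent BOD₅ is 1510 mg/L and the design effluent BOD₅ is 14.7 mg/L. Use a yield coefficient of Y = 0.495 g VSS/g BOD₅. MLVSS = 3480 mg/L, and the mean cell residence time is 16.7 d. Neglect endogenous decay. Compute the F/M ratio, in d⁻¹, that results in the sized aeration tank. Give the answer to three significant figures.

Biomass mass balance (decay neglected): V·X = Y·Q·(S₀ − S)·θ_c, so V = 0.495 × 463 × (1510 − 14.7) × 16.7 / 3480 = 1645 m³.
F/M = applied load / biomass = Q·S₀/(V·X) = 463 × 1510 / (1645 × 3480) = 0.1222 d⁻¹.

F/M ≈ 0.122 d⁻¹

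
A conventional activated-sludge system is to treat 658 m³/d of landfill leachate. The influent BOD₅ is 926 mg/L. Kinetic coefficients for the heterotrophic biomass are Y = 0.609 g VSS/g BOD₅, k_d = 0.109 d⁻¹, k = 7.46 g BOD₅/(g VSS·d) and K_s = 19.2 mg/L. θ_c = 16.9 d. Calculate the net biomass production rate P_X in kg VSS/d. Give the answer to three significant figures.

For a completely mixed reactor with recycle the Lawrence–McCarty relation gives S = K_s·(1 + k_d·θ_c) / [θ_c·(Y·k − k_d) − 1] = 19.2 × (1 + 0.109 × 16.9) / [16.9 × (0.609 × 7.46 − 0.109) − 1] = 54.57 / 73.94 = 0.7380 mg/L.
Y_obs = Y / (1 + k_d θ_c) = 0.609 / (1 + 0.109 × 16.9) = 0.609 / 2.842 = 0.2143.
ΔS = 926 − 0.738 = 925.3 mg/L, so the substrate removal rate is 658 × 925.3/1000 = 608.8 kg BOD₅/d.
Net biomass production P_X = Y_obs × Q·(S₀ − S) = 0.2143 × 608.8 = 130.5 kg VSS/d.

P_X ≈ 130 kg VSS/d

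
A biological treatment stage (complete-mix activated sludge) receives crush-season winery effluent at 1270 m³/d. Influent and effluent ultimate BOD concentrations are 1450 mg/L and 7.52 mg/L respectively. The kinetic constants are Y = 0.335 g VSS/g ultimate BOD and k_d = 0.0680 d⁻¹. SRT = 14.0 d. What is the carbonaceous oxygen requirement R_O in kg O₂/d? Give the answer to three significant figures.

R_O ≈ 1390 kg O₂/d

Correct the yield for decay: Y_obs = Y/(1 + k_d θ_c) = 0.335 / (1 + 0.0680 × 14.0) = 0.335 / 1.952 = 0.1716.
ΔS = 1450 − 7.52 = 1442 mg/L, so the substrate removal rate is 1270 × 1442/1000 = 1832 kg ultimate BOD/d.
Net sludge production P_X = 0.1716 × 1832 = 314.4 kg VSS/d.
R_O = Q·(S₀ − S) − 1.42·P_X = 1832 − 1.42 × 314.4 = 1386 kg O₂/d.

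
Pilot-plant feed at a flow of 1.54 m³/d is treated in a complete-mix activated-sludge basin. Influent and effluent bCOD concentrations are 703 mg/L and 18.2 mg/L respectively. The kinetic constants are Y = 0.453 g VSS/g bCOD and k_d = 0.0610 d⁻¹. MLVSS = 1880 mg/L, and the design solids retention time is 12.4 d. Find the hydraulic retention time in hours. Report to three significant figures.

Rearranging the biomass balance for a CMAS with decay, V = Y·Q·ΔS·θ_c / [X·(1+k_d θ_c)] = 0.453 × 1.54 × (703 − 18.2) × 12.4 / [1880 × (1 + 0.0610 × 12.4)] = 5.92×10^3 / 3302 = 1.794 m³.
Hydraulic retention time τ = V/Q = 1.794 / 1.54 = 1.165 d = 27.96 h.

τ ≈ 28.0 h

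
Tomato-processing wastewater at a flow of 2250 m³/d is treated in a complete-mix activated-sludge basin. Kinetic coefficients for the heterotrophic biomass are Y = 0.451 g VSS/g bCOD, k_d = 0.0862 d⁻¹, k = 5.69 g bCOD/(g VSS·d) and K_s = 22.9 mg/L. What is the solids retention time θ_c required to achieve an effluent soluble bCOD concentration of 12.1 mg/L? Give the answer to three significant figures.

θ_c ≈ 1.25 d

Specific growth rate at S = 12.1 mg/L: μ = YkS/(K_s+S) = 0.451·5.69·12.1/(22.9+12.1) = 0.8872 d⁻¹.
θ_c = 1/(μ − k_d) = 1/(0.8872 − 0.0862) = 1/0.8010 = 1.248 d.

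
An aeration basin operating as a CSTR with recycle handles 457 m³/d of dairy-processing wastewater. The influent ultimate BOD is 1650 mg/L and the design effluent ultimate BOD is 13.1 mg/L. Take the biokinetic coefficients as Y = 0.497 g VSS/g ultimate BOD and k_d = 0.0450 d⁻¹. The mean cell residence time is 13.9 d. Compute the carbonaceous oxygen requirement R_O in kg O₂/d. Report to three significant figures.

R_O ≈ 423 kg O₂/d

Correct the yield for decay: Y_obs = Y/(1 + k_d θ_c) = 0.497 / (1 + 0.0450 × 13.9) = 0.497 / 1.625 = 0.3058.
Substrate removed = Q·(S₀ − S) = 457 m³/d × (1650 − 13.1) g/m³ = 7.48×10^5 g/d = 748.1 kg/d.
Biomass synthesised: P_X = Y_obs × 748.1 = 228.7 kg VSS/d.
Carbonaceous O₂ demand = substrate oxidised − cell-mass equivalent = 748.1 − 1.42 × 228.7 = 423.3 kg O₂/d.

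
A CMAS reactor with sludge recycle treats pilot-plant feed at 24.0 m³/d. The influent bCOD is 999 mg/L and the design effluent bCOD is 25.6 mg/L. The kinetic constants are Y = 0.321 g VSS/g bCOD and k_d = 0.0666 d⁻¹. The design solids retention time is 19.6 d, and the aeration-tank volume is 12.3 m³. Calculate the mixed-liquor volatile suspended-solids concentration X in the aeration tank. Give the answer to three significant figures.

X = Y·Q·ΔS·θ_c / [V·(1 + k_d θ_c)] = 0.321 × 24.0 × (999 − 25.6) × 19.6 / [12.3 × (1 + 0.0666 × 19.6)] = 5183 mg/L.

X ≈ 5180 mg/L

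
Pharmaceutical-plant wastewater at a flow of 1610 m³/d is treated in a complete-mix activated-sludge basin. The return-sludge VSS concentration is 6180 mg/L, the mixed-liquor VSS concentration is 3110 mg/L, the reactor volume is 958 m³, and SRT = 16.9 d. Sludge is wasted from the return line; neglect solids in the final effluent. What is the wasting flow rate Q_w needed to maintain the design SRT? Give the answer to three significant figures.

Q_w = (V·X)/(θ_c X_r) = 958.0 × 3110 / (16.9 × 6180) = 28.53 m³/d.

Q_w ≈ 28.5 m³/d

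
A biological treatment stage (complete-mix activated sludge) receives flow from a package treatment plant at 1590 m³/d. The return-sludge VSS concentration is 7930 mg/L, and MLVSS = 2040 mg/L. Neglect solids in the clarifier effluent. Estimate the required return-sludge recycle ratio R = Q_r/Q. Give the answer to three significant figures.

R ≈ 0.346

Solids balance on the clarifier gives (1+R)X = R·X_r, so R = X/(X_r − X) = 2040 / (7930 − 2040) = 0.3463.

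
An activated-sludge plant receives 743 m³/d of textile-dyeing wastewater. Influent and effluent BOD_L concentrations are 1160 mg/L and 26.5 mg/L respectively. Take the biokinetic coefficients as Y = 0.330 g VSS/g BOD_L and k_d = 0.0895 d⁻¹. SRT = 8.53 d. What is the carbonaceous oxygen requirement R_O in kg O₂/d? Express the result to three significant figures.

R_O ≈ 618 kg O₂/d

Observed yield with endogenous decay: Y_obs = Y / (1 + k_d·θ_c) = 0.330 / (1 + 0.0895 × 8.53) = 0.330 / 1.763 = 0.1871 g VSS/g BOD_L.
Q·(S₀ − S) = 743 × (1160 − 26.5) × 10⁻³ = 842.2 kg/d removed.
Biomass synthesised: P_X = Y_obs × 842.2 = 157.6 kg VSS/d.
R_O = Q·ΔS − 1.42 P_X = 842.2 − 223.8 = 618.4 kg O₂/d.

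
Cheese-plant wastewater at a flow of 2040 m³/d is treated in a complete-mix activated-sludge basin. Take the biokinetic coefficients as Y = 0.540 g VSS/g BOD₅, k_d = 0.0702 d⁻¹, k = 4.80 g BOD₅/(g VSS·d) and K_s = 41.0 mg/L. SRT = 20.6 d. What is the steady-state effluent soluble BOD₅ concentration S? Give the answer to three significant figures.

S ≈ 1.97 mg/L

Effluent substrate depends only on kinetics and SRT: S = K_s(1 + k_d θ_c) / [θ_c(Yk − k_d) − 1] = 41.0 × (1 + 0.0702 × 20.6) / [20.6 × (0.540 × 4.80 − 0.0702) − 1] = 100.3 / 50.95 = 1.968 mg/L.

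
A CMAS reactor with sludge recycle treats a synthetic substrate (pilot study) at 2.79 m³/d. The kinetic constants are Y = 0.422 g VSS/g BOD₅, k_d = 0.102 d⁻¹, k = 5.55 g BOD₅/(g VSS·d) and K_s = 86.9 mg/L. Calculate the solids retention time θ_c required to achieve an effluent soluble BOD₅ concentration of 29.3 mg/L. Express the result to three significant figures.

At the target effluent, Y k S/(K_s+S) = 0.422×5.55×29.3/116.2 = 0.5906 d⁻¹.
1/θ_c = 0.5906 − 0.102 = 0.4886 d⁻¹, so θ_c = 2.047 d.

θ_c ≈ 2.05 d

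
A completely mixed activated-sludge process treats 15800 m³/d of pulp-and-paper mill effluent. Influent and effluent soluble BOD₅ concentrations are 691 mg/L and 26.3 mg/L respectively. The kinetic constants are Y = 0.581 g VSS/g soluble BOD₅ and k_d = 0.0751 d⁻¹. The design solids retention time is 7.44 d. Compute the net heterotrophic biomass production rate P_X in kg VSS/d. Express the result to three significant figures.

P_X ≈ 3910 kg VSS/d

Y_obs = Y / (1 + k_d θ_c) = 0.581 / (1 + 0.0751 × 7.44) = 0.581 / 1.559 = 0.3727.
ΔS = 691 − 26.3 = 664.7 mg/L, so the substrate removal rate is 15800 × 664.7/1000 = 10502 kg soluble BOD₅/d.
Net biomass production P_X = Y_obs × Q·(S₀ − S) = 0.3727 × 10502 = 3915 kg VSS/d.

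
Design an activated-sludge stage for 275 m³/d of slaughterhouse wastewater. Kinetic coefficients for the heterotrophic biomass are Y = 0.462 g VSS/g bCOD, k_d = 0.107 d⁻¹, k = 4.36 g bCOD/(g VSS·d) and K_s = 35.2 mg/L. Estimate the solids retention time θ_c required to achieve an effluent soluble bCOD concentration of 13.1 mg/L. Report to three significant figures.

At the target effluent, Y k S/(K_s+S) = 0.462×4.36×13.1/48.30 = 0.5463 d⁻¹.
θ_c = 1/(μ − k_d) = 1/(0.5463 − 0.107) = 1/0.4393 = 2.276 d.

θ_c ≈ 2.28 d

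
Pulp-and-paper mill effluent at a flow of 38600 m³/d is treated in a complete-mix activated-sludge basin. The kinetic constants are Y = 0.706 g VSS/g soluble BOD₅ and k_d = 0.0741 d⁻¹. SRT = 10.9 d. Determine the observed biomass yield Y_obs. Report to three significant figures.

Correct the yield for decay: Y_obs = Y/(1 + k_d θ_c) = 0.706 / (1 + 0.0741 × 10.9) = 0.706 / 1.808 = 0.3906.

Y_obs ≈ 0.391 g VSS/g soluble BOD₅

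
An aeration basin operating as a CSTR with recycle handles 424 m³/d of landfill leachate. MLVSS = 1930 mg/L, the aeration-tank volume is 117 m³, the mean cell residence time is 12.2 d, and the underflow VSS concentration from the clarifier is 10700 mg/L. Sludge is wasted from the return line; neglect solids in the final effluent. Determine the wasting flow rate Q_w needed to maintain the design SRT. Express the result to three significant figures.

Wasting from the return line (neglecting effluent solids): Q_w = V·X / (θ_c·X_r) = 117.0 × 1930 / (12.2 × 10700) = 1.730 m³/d.

Q_w ≈ 1.73 m³/d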